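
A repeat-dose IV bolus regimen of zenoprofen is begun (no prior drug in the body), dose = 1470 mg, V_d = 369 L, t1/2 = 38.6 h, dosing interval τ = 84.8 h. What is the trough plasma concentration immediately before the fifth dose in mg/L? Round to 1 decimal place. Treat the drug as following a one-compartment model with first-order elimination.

C₀ per dose = Dose / Vd = 1470 / 369 = 3.984 mg/L
k = ln2 / t½ = 0.693147 / 38.6 = 0.01796 h⁻¹
Fraction remaining after one interval: r = e^(−kτ) = e^(−0.01796 × 84.8) = 0.2181
Before dose 5, 4 doses have been given (aged 1τ, 2τ, 3τ, 4τ).
C_trough = C₀ × (r + r² + … + r^4) = C₀ × r(1−r^4)/(1−r)
        = 3.984 × 0.2181 × (1 − 0.002263) / (1 − 0.2181) = 1.109 mg/L

1.1 mg/L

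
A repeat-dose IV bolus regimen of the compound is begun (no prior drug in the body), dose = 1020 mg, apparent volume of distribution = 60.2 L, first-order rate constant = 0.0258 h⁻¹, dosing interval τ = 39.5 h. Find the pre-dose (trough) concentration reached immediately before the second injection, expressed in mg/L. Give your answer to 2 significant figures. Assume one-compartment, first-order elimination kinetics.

C₀ per dose = Dose / Vd = 1020 / 60.2 = 16.94 mg/L
Fraction remaining after one interval: r = e^(−kτ) = e^(−0.02580 × 39.5) = 0.3609
Before dose 2, 1 dose has been given (aged 1τ).
C_trough = C₀ × r = 16.94 × 0.3609 = 6.114 mg/L

6.1 mg/L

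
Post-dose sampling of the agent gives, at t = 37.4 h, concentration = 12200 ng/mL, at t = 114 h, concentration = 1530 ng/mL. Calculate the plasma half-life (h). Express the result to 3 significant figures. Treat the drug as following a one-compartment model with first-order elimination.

25.6 h

k = ln(C₁/C₂) / (t₂ − t₁) = ln(12200/1530) / (114 − 37.4)
  = 2.076 / 76.60 = 0.02710 h⁻¹
t½ = ln2 / k = 0.693147 / 0.02710 = 25.58 h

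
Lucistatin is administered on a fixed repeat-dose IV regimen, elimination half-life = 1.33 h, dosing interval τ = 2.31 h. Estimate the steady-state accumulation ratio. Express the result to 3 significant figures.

1.43

k = ln2 / t½ = 0.693147 / 1.33 = 0.5212 h⁻¹
e^(−kτ) = e^(−0.5212 × 2.31) = 0.3000
Accumulation ratio R = 1 / (1 − e^(−kτ)) = 1 / (1 − 0.3000) = 1.429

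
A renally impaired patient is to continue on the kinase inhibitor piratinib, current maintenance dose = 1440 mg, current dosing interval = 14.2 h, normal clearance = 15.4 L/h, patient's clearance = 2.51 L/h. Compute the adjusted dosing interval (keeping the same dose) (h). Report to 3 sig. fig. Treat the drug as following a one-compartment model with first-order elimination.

87.1 h

To keep the same average steady-state level, dosing rate must scale with clearance.
CL ratio = 2.51 / 15.4 = 0.1630
New interval (same dose) = 14.2 / 0.1630 = 87.12 h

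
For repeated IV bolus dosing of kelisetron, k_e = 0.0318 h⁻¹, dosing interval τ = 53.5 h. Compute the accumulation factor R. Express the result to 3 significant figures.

e^(−kτ) = e^(−0.03180 × 53.5) = 0.1824
Accumulation ratio R = 1 / (1 − e^(−kτ)) = 1 / (1 − 0.1824) = 1.223

1.22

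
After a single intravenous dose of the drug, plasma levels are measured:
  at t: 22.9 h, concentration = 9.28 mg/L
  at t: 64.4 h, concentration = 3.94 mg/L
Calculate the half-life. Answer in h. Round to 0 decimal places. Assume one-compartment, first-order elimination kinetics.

34 h

k = ln(C₁/C₂) / (t₂ − t₁) = ln(9.28/3.94) / (64.4 − 22.9)
  = 0.8567 / 41.50 = 0.02064 h⁻¹
t½ = ln2 / k = 0.693147 / 0.02064 = 33.58 h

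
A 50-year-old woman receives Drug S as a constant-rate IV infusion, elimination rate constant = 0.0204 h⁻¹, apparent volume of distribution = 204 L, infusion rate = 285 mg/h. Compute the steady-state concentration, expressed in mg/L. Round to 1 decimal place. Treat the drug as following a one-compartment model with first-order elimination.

CL = k × Vd = 0.02040 × 204 = 4.162 L/h
At steady state Css = R₀ / CL = 285 / 4.162 = 68.48 mg/L

68.5 mg/L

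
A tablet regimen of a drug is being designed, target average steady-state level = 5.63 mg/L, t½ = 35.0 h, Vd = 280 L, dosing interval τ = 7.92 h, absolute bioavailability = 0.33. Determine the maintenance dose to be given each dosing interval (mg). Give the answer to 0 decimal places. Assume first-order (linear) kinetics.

749 mg

k = ln2 / t½ = 0.693147 / 35.0 = 0.01980 h⁻¹
CL = k × Vd = 0.01980 × 280 = 5.544 L/h
At steady state, F × (Dose/τ) = Css × CL.
Dose = Css × CL × τ / F = 5.63 × 5.544 × 7.92 / 0.33 = 749.1 mg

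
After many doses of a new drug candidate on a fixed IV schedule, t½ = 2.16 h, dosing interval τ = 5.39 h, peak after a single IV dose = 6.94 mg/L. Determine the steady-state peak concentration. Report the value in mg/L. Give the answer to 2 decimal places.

k = ln2 / t½ = 0.693147 / 2.16 = 0.3209 h⁻¹
e^(−kτ) = e^(−0.3209 × 5.39) = 0.1773
Accumulation ratio R = 1 / (1 − e^(−kτ)) = 1 / (1 − 0.1773) = 1.216
Steady-state peak = C₀ × R = 6.94 × 1.216 = 8.439 mg/L

8.44 mg/L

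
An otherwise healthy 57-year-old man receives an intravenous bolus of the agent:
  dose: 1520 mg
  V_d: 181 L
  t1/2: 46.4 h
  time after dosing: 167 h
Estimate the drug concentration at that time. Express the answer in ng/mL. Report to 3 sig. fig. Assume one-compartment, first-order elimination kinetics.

C₀ = Dose / Vd = 1520 / 181 = 8.398 mg/L
k = ln2 / t½ = 0.693147 / 46.4 = 0.01494 h⁻¹
C = C₀ · e^(−k·t) = 8.398 × e^(−0.01494 × 167)
  = 8.398 × 0.08250 = 0.6928 mg/L
Convert: 0.6928 mg/L × 1000 = 692.8 ng/mL

693 ng/mL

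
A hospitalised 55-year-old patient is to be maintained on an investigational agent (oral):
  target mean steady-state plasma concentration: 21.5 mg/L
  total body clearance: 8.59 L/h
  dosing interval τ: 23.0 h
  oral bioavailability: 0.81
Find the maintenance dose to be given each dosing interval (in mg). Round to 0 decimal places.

At steady state, F × (Dose/τ) = Css × CL.
Dose = Css × CL × τ / F = 21.5 × 8.590 × 23.0 / 0.81 = 5244 mg

5244 mg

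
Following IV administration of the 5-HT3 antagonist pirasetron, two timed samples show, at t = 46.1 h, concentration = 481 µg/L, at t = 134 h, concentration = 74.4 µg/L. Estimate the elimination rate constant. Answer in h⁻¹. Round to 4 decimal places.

k = ln(C₁/C₂) / (t₂ − t₁) = ln(481/74.4) / (134 − 46.1)
  = 1.866 / 87.90 = 0.02123 h⁻¹

0.0212 h⁻¹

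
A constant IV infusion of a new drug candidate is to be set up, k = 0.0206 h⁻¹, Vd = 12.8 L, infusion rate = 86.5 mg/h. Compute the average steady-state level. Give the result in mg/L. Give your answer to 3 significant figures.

328 mg/L

CL = k × Vd = 0.02060 × 12.8 = 0.2637 L/h
At steady state Css = R₀ / CL = 86.5 / 0.2637 = 328.0 mg/L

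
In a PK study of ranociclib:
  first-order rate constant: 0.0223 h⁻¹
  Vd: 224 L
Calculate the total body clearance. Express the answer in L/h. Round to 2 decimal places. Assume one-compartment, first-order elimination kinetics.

CL = k × Vd = 0.0223 × 224 = 4.995 L/h

5.00 L/h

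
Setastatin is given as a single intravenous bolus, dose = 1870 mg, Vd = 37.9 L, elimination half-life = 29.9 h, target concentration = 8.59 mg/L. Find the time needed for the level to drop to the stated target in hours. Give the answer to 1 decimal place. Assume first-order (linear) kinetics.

C₀ = Dose / Vd = 1870 / 37.9 = 49.34 mg/L
k = ln2 / t½ = 0.693147 / 29.9 = 0.02318 h⁻¹
t = ln(C₀ / C) / k = ln(49.34 / 8.59) / 0.02318
  = ln(5.744) / 0.02318 = 1.748 / 0.02318 = 75.41 h

75.4 h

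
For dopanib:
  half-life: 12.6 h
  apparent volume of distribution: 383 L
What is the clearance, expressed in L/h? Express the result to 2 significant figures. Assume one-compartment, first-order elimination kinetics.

21 L/h

k = ln2 / t½ = 0.693147 / 12.6 = 0.05501 h⁻¹
CL = k × Vd = 0.05501 × 383 = 21.07 L/h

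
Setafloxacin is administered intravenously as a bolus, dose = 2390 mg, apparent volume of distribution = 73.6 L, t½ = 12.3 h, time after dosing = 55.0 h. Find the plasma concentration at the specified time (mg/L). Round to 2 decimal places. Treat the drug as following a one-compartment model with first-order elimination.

1.46 mg/L

C₀ = Dose / Vd = 2390 / 73.6 = 32.47 mg/L
k = ln2 / t½ = 0.693147 / 12.3 = 0.05635 h⁻¹
C = C₀ · e^(−k·t) = 32.47 × e^(−0.05635 × 55.0)
  = 32.47 × 0.04508 = 1.464 mg/L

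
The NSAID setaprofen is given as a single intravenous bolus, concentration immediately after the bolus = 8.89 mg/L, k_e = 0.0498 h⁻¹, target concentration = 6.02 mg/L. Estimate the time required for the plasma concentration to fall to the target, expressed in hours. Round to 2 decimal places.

7.83 h

t = ln(C₀ / C) / k = ln(8.890 / 6.02) / 0.04980
  = ln(1.477) / 0.04980 = 0.3900 / 0.04980 = 7.831 h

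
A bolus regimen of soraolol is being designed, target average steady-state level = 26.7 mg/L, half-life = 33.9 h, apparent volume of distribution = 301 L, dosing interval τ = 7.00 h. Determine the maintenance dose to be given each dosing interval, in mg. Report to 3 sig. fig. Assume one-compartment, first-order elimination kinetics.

k = ln2 / t½ = 0.693147 / 33.9 = 0.02045 h⁻¹
CL = k × Vd = 0.02045 × 301 = 6.155 L/h
At steady state, Dose/τ = Css × CL.
Dose = Css × CL × τ = 26.7 × 6.155 × 7.00 = 1150 mg

1150 mg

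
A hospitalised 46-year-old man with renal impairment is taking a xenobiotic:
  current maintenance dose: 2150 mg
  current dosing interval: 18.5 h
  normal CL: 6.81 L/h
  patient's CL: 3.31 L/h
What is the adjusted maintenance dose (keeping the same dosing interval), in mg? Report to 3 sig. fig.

To keep the same average steady-state level, dosing rate must scale with clearance.
CL ratio = 3.31 / 6.81 = 0.4860
New dose (same interval) = 2150 × 0.4860 = 1045 mg

1050 mg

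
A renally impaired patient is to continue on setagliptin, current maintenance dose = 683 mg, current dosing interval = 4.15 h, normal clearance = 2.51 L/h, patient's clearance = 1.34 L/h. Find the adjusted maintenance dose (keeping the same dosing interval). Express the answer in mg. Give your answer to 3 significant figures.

365 mg

To keep the same average steady-state level, dosing rate must scale with clearance.
CL ratio = 1.34 / 2.51 = 0.5339
New dose (same interval) = 683 × 0.5339 = 364.7 mg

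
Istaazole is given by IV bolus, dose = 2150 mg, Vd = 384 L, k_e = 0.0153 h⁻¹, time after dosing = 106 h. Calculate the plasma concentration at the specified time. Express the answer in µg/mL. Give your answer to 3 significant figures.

1.11 µg/mL

C₀ = Dose / Vd = 2150 / 384 = 5.599 mg/L
C = C₀ · e^(−k·t) = 5.599 × e^(−0.01530 × 106)
  = 5.599 × 0.1975 = 1.106 mg/L
(1.106 mg/L = 1.106 µg/mL)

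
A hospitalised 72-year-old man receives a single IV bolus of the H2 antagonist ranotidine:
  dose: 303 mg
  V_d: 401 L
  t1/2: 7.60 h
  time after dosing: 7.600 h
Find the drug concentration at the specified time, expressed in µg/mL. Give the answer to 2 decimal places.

C₀ = Dose / Vd = 303.0 / 401 = 0.7556 mg/L
k = ln2 / t½ = 0.693147 / 7.60 = 0.09120 h⁻¹
t / t½ = 7.600 / 7.60 = 1 half-lives
C = C₀ × (1/2)^1 = 0.7556 × 0.5000 = 0.3778 mg/L
(0.3778 mg/L = 0.3778 µg/mL)

0.38 µg/mL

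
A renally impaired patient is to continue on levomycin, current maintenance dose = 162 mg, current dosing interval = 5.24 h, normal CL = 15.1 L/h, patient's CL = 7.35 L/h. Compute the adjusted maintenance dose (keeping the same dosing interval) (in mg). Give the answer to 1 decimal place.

78.9 mg

To keep the same average steady-state level, dosing rate must scale with clearance.
CL ratio = 7.35 / 15.1 = 0.4868
New dose (same interval) = 162 × 0.4868 = 78.86 mg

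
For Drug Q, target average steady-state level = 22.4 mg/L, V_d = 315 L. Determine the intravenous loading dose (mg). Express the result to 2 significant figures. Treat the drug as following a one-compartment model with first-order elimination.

7100 mg

LD = Css × Vd = 22.4 × 315 = 7056 mg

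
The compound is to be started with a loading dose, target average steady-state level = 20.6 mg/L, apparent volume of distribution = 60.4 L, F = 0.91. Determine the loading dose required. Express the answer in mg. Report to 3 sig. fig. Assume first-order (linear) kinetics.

LD = Css × Vd / F = 20.6 × 60.4 / 0.91 = 1367 mg

1370 mg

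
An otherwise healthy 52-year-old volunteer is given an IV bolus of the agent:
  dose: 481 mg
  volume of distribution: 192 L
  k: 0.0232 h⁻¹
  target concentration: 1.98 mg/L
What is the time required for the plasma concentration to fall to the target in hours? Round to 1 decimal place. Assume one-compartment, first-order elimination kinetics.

10.1 h

C₀ = Dose / Vd = 481.0 / 192 = 2.505 mg/L
t = ln(C₀ / C) / k = ln(2.505 / 1.98) / 0.02320
  = ln(1.265) / 0.02320 = 0.2351 / 0.02320 = 10.13 h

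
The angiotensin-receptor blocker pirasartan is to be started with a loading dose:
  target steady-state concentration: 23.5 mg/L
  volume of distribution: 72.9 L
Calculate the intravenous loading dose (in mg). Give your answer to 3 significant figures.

1710 mg

LD = Css × Vd = 23.5 × 72.9 = 1713 mg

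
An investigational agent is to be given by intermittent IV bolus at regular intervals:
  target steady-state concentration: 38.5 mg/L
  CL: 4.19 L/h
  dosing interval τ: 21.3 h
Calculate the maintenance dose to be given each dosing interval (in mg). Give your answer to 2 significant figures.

At steady state, Dose/τ = Css × CL.
Dose = Css × CL × τ = 38.5 × 4.190 × 21.3 = 3436 mg

3400 mg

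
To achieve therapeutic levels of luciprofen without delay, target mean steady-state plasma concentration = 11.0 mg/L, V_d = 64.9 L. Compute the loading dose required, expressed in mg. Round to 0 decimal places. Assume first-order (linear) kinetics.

LD = Css × Vd = 11.0 × 64.9 = 713.9 mg

714 mg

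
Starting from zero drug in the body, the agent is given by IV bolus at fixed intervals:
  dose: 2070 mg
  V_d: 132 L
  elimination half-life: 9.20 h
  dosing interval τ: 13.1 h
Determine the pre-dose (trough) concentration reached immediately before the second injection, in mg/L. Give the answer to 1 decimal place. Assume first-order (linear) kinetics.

C₀ per dose = Dose / Vd = 2070 / 132 = 15.68 mg/L
k = ln2 / t½ = 0.693147 / 9.20 = 0.07534 h⁻¹
Fraction remaining after one interval: r = e^(−kτ) = e^(−0.07534 × 13.1) = 0.3727
Before dose 2, 1 dose has been given (aged 1τ).
C_trough = C₀ × r = 15.68 × 0.3727 = 5.844 mg/L

5.8 mg/L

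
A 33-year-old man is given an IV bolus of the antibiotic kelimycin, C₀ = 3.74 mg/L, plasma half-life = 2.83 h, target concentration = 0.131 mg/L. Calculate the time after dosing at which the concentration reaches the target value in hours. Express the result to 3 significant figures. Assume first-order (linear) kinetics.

13.7 h

k = ln2 / t½ = 0.693147 / 2.83 = 0.2449 h⁻¹
t = ln(C₀ / C) / k = ln(3.740 / 0.131) / 0.2449
  = ln(28.55) / 0.2449 = 3.352 / 0.2449 = 13.69 h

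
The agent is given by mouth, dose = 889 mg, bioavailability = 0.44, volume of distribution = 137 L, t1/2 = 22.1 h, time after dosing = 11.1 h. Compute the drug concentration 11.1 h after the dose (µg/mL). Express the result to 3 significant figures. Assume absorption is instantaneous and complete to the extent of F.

2.02 µg/mL

Amount reaching circulation = F × Dose = 0.44 × 889.0 = 391.2 mg
C₀ = F·Dose / Vd = 391.2 / 137 = 2.855 mg/L
k = ln2 / t½ = 0.693147 / 22.1 = 0.03136 h⁻¹
C = C₀ · e^(−k·t) = 2.855 × e^(−0.03136 × 11.1)
  = 2.855 × 0.7060 = 2.016 mg/L
(2.016 mg/L = 2.016 µg/mL)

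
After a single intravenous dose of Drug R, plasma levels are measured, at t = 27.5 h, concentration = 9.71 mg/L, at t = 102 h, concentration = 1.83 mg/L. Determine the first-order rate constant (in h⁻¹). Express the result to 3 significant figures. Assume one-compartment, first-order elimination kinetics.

0.0224 h⁻¹

k = ln(C₁/C₂) / (t₂ − t₁) = ln(9.71/1.83) / (102 − 27.5)
  = 1.669 / 74.50 = 0.02240 h⁻¹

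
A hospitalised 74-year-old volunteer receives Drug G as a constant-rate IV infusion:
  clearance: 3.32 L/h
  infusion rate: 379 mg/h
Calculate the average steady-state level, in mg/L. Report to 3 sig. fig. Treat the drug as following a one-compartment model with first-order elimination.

At steady state Css = R₀ / CL = 379 / 3.320 = 114.2 mg/L

114 mg/L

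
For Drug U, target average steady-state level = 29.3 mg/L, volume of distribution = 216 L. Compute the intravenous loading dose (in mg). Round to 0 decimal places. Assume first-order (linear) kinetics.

6329 mg

LD = Css × Vd = 29.3 × 216 = 6329 mg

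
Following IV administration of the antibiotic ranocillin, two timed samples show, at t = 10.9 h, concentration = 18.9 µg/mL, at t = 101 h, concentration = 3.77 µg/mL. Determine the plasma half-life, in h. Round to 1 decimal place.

k = ln(C₁/C₂) / (t₂ − t₁) = ln(18.9/3.77) / (101 − 10.9)
  = 1.612 / 90.10 = 0.01789 h⁻¹
t½ = ln2 / k = 0.693147 / 0.01789 = 38.74 h

38.7 h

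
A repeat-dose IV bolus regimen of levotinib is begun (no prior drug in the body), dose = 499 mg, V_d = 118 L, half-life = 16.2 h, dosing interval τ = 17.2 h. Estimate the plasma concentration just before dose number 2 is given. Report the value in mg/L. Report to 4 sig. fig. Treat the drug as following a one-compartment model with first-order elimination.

C₀ per dose = Dose / Vd = 499 / 118 = 4.229 mg/L
k = ln2 / t½ = 0.693147 / 16.2 = 0.04279 h⁻¹
Fraction remaining after one interval: r = e^(−kτ) = e^(−0.04279 × 17.2) = 0.4790
Before dose 2, 1 dose has been given (aged 1τ).
C_trough = C₀ × r = 4.229 × 0.4790 = 2.026 mg/L

2.026 mg/L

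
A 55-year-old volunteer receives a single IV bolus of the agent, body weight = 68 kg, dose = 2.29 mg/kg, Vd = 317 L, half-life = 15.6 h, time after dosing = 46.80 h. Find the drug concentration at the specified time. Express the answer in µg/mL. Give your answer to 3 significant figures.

0.0614 µg/mL

Total dose = 2.29 × 68 = 155.7 mg
C₀ = Dose / Vd = 155.7 / 317 = 0.4912 mg/L
k = ln2 / t½ = 0.693147 / 15.6 = 0.04443 h⁻¹
t / t½ = 46.80 / 15.6 = 3 half-lives
C = C₀ × (1/2)^3 = 0.4912 × 0.1250 = 0.06140 mg/L
(0.06140 mg/L = 0.06140 µg/mL)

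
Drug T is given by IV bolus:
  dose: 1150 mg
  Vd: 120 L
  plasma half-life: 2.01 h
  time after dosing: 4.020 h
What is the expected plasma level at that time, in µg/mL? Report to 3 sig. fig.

2.40 µg/mL

C₀ = Dose / Vd = 1150 / 120 = 9.583 mg/L
k = ln2 / t½ = 0.693147 / 2.01 = 0.3448 h⁻¹
t / t½ = 4.020 / 2.01 = 2 half-lives
C = C₀ × (1/2)^2 = 9.583 × 0.2500 = 2.396 mg/L
(2.396 mg/L = 2.396 µg/mL)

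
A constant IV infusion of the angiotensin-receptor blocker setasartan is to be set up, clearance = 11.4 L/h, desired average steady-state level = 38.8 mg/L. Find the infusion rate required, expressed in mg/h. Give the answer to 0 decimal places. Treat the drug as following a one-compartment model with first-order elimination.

At steady state, infusion rate R₀ = Css × CL = 38.8 × 11.40 = 442.3 mg/h

442 mg/h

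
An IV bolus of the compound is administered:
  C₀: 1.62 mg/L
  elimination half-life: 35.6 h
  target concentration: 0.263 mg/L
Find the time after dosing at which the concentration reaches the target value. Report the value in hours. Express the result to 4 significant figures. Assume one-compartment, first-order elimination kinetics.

k = ln2 / t½ = 0.693147 / 35.6 = 0.01947 h⁻¹
t = ln(C₀ / C) / k = ln(1.620 / 0.263) / 0.01947
  = ln(6.160) / 0.01947 = 1.818 / 0.01947 = 93.37 h

93.37 h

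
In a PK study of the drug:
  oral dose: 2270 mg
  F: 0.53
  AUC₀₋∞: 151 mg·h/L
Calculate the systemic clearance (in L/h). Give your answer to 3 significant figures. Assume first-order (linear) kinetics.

7.97 L/h

CL = F·Dose / AUC = 0.53 × 2270 / 151 = 7.968 L/h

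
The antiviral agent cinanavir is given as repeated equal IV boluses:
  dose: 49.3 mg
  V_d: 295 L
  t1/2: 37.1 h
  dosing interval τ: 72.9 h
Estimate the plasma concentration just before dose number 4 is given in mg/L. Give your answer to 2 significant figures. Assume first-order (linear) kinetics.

0.057 mg/L

C₀ per dose = Dose / Vd = 49.3 / 295 = 0.1671 mg/L
k = ln2 / t½ = 0.693147 / 37.1 = 0.01868 h⁻¹
Fraction remaining after one interval: r = e^(−kτ) = e^(−0.01868 × 72.9) = 0.2562
Before dose 4, 3 doses have been given (aged 1τ, 2τ, 3τ).
C_trough = C₀ × (r + r² + … + r^3) = C₀ × r(1−r^3)/(1−r)
        = 0.1671 × 0.2562 × (1 − 0.01682) / (1 − 0.2562) = 0.05659 mg/L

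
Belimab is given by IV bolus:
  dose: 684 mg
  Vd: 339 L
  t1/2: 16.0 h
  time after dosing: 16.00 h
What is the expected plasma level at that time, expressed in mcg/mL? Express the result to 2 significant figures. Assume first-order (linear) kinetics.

1.0 mcg/mL

C₀ = Dose / Vd = 684.0 / 339 = 2.018 mg/L
k = ln2 / t½ = 0.693147 / 16.0 = 0.04332 h⁻¹
t / t½ = 16.00 / 16.0 = 1 half-lives
C = C₀ × (1/2)^1 = 2.018 × 0.5000 = 1.009 mg/L
(1.009 mg/L = 1.009 mcg/mL)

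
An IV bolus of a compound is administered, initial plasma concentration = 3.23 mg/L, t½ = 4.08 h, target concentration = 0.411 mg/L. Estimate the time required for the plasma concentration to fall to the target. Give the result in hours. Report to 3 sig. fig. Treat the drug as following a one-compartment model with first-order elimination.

12.1 h

k = ln2 / t½ = 0.693147 / 4.08 = 0.1699 h⁻¹
t = ln(C₀ / C) / k = ln(3.230 / 0.411) / 0.1699
  = ln(7.859) / 0.1699 = 2.062 / 0.1699 = 12.14 h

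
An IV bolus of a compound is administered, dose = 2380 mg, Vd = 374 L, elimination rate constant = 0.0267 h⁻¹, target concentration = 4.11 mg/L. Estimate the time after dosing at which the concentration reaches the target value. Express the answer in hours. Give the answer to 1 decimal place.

16.4 h

C₀ = Dose / Vd = 2380 / 374 = 6.364 mg/L
t = ln(C₀ / C) / k = ln(6.364 / 4.11) / 0.02670
  = ln(1.548) / 0.02670 = 0.4370 / 0.02670 = 16.37 h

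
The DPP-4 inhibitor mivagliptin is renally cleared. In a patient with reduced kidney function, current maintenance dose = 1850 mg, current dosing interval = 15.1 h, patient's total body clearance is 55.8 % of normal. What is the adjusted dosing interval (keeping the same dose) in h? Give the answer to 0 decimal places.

To keep the same average steady-state level, dosing rate must scale with clearance.
CL ratio = 55.8 / 100 = 0.5580
New interval (same dose) = 15.1 / 0.5580 = 27.06 h

27 h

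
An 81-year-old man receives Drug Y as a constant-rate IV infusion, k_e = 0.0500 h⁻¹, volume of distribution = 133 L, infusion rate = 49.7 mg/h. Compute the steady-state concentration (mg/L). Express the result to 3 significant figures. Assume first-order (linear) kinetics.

CL = k × Vd = 0.05000 × 133 = 6.650 L/h
At steady state Css = R₀ / CL = 49.7 / 6.650 = 7.474 mg/L

7.47 mg/L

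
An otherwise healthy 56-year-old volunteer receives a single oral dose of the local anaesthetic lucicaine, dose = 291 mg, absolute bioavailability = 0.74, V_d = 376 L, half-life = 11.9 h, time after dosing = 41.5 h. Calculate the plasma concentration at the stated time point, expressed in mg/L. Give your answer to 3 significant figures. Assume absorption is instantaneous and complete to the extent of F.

0.0511 mg/L

Amount reaching circulation = F × Dose = 0.74 × 291.0 = 215.3 mg
C₀ = F·Dose / Vd = 215.3 / 376 = 0.5726 mg/L
k = ln2 / t½ = 0.693147 / 11.9 = 0.05825 h⁻¹
C = C₀ · e^(−k·t) = 0.5726 × e^(−0.05825 × 41.5)
  = 0.5726 × 0.08916 = 0.05105 mg/L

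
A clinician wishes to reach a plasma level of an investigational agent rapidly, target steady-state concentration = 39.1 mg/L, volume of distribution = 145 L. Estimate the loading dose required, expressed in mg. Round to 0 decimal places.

LD = Css × Vd = 39.1 × 145 = 5670 mg

5670 mg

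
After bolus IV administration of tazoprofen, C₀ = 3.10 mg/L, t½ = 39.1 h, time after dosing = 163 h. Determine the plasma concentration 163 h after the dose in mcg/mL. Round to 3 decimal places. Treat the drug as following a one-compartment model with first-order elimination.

0.172 mcg/mL

k = ln2 / t½ = 0.693147 / 39.1 = 0.01773 h⁻¹
C = C₀ · e^(−k·t) = 3.100 × e^(−0.01773 × 163)
  = 3.100 × 0.05558 = 0.1723 mg/L
(0.1723 mg/L = 0.1723 mcg/mL)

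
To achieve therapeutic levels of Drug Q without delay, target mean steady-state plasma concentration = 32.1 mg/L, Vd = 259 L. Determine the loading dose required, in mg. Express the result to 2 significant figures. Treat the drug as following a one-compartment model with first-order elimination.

LD = Css × Vd = 32.1 × 259 = 8314 mg

8300 mg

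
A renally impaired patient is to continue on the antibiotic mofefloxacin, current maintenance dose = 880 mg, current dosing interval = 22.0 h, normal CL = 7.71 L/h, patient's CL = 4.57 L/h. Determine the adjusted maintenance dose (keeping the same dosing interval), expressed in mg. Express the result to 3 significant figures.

To keep the same average steady-state level, dosing rate must scale with clearance.
CL ratio = 4.57 / 7.71 = 0.5927
New dose (same interval) = 880 × 0.5927 = 521.6 mg

522 mg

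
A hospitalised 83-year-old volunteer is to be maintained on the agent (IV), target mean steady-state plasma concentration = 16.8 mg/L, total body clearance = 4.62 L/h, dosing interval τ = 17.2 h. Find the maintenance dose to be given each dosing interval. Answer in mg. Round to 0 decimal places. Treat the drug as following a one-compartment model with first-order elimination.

At steady state, Dose/τ = Css × CL.
Dose = Css × CL × τ = 16.8 × 4.620 × 17.2 = 1335 mg

1335 mg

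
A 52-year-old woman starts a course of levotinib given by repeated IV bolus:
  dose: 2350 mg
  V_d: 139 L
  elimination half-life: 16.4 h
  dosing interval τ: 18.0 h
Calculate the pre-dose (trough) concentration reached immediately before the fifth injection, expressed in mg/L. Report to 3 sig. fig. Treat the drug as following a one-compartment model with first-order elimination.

14.1 mg/L

C₀ per dose = Dose / Vd = 2350 / 139 = 16.91 mg/L
k = ln2 / t½ = 0.693147 / 16.4 = 0.04227 h⁻¹
Fraction remaining after one interval: r = e^(−kτ) = e^(−0.04227 × 18.0) = 0.4673
Before dose 5, 4 doses have been given (aged 1τ, 2τ, 3τ, 4τ).
C_trough = C₀ × (r + r² + … + r^4) = C₀ × r(1−r^4)/(1−r)
        = 16.91 × 0.4673 × (1 − 0.04769) / (1 − 0.4673) = 14.13 mg/L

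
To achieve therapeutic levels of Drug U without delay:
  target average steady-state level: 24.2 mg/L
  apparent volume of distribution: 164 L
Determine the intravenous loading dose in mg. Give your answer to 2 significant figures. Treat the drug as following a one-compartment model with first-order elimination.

LD = Css × Vd = 24.2 × 164 = 3969 mg

4000 mg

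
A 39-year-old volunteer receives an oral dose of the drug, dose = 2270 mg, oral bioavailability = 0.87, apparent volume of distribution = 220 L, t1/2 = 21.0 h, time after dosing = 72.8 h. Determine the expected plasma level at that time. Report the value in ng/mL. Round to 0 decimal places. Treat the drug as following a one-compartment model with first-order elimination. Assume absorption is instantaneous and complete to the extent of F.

Amount reaching circulation = F × Dose = 0.87 × 2270 = 1975 mg
C₀ = F·Dose / Vd = 1975 / 220 = 8.977 mg/L
k = ln2 / t½ = 0.693147 / 21.0 = 0.03301 h⁻¹
C = C₀ · e^(−k·t) = 8.977 × e^(−0.03301 × 72.8)
  = 8.977 × 0.09043 = 0.8118 mg/L
Convert: 0.8118 mg/L × 1000 = 811.8 ng/mL

812 ng/mL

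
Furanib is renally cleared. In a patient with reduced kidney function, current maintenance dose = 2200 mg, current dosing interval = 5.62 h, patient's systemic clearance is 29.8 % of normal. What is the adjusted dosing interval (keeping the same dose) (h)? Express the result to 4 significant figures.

To keep the same average steady-state level, dosing rate must scale with clearance.
CL ratio = 29.8 / 100 = 0.2980
New interval (same dose) = 5.62 / 0.2980 = 18.86 h

18.86 h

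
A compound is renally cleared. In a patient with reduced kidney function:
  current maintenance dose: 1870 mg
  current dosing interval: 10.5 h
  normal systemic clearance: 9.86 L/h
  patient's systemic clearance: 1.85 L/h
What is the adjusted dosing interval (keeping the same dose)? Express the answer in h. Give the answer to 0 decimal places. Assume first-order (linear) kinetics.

To keep the same average steady-state level, dosing rate must scale with clearance.
CL ratio = 1.85 / 9.86 = 0.1876
New interval (same dose) = 10.5 / 0.1876 = 55.97 h

56 h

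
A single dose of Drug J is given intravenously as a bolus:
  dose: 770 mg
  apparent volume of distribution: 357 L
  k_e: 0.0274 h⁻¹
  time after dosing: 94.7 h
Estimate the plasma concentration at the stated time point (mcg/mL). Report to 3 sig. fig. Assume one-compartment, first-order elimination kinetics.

0.161 mcg/mL

C₀ = Dose / Vd = 770.0 / 357 = 2.157 mg/L
C = C₀ · e^(−k·t) = 2.157 × e^(−0.02740 × 94.7)
  = 2.157 × 0.07466 = 0.1610 mg/L
(0.1610 mg/L = 0.1610 mcg/mL)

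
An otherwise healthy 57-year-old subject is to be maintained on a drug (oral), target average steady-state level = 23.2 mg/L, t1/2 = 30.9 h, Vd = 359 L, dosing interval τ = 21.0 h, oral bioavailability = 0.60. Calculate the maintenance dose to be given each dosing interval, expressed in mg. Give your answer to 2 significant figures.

6500 mg

k = ln2 / t½ = 0.693147 / 30.9 = 0.02243 h⁻¹
CL = k × Vd = 0.02243 × 359 = 8.052 L/h
At steady state, F × (Dose/τ) = Css × CL.
Dose = Css × CL × τ / F = 23.2 × 8.052 × 21.0 / 0.60 = 6538 mg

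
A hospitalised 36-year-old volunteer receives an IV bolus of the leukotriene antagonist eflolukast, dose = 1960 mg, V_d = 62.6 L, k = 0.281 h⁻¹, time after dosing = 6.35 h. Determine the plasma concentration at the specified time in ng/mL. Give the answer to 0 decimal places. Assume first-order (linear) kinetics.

5257 ng/mL

C₀ = Dose / Vd = 1960 / 62.6 = 31.31 mg/L
C = C₀ · e^(−k·t) = 31.31 × e^(−0.2810 × 6.35)
  = 31.31 × 0.1679 = 5.257 mg/L
Convert: 5.257 mg/L × 1000 = 5257 ng/mL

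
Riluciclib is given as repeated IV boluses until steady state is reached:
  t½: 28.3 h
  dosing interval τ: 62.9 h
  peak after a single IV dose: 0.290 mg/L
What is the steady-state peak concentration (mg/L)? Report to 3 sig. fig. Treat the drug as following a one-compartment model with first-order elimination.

k = ln2 / t½ = 0.693147 / 28.3 = 0.02449 h⁻¹
e^(−kτ) = e^(−0.02449 × 62.9) = 0.2143
Accumulation ratio R = 1 / (1 − e^(−kτ)) = 1 / (1 − 0.2143) = 1.273
Steady-state peak = C₀ × R = 0.290 × 1.273 = 0.3692 mg/L

0.369 mg/L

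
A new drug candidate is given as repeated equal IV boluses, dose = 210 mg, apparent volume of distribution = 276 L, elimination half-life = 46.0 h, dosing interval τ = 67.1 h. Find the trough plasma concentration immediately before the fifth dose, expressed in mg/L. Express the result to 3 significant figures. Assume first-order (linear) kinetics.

0.428 mg/L

C₀ per dose = Dose / Vd = 210 / 276 = 0.7609 mg/L
k = ln2 / t½ = 0.693147 / 46.0 = 0.01507 h⁻¹
Fraction remaining after one interval: r = e^(−kτ) = e^(−0.01507 × 67.1) = 0.3638
Before dose 5, 4 doses have been given (aged 1τ, 2τ, 3τ, 4τ).
C_trough = C₀ × (r + r² + … + r^4) = C₀ × r(1−r^4)/(1−r)
        = 0.7609 × 0.3638 × (1 − 0.01752) / (1 − 0.3638) = 0.4275 mg/L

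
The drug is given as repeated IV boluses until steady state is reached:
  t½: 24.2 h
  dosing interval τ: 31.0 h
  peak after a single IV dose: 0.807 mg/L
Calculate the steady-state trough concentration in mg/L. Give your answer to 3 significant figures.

k = ln2 / t½ = 0.693147 / 24.2 = 0.02864 h⁻¹
e^(−kτ) = e^(−0.02864 × 31.0) = 0.4115
Accumulation ratio R = 1 / (1 − e^(−kτ)) = 1 / (1 − 0.4115) = 1.699
Steady-state trough = C₀ × R × e^(−kτ) = 0.807 × 1.699 × 0.4115 = 0.5642 mg/L

0.564 mg/L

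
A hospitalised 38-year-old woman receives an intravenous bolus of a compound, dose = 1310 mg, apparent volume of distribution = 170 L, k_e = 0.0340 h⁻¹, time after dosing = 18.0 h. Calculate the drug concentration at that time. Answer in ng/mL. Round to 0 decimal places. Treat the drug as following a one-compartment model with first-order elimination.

4179 ng/mL

C₀ = Dose / Vd = 1310 / 170 = 7.706 mg/L
C = C₀ · e^(−k·t) = 7.706 × e^(−0.03400 × 18.0)
  = 7.706 × 0.5423 = 4.179 mg/L
Convert: 4.179 mg/L × 1000 = 4179 ng/mL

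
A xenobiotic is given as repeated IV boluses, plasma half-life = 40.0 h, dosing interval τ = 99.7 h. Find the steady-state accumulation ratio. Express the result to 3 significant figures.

k = ln2 / t½ = 0.693147 / 40.0 = 0.01733 h⁻¹
e^(−kτ) = e^(−0.01733 × 99.7) = 0.1777
Accumulation ratio R = 1 / (1 − e^(−kτ)) = 1 / (1 − 0.1777) = 1.216

1.22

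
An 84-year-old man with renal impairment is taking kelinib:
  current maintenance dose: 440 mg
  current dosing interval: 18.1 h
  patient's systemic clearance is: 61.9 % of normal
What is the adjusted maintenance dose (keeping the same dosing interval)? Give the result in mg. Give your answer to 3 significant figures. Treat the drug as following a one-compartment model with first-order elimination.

272 mg

To keep the same average steady-state level, dosing rate must scale with clearance.
CL ratio = 61.9 / 100 = 0.6190
New dose (same interval) = 440 × 0.6190 = 272.4 mg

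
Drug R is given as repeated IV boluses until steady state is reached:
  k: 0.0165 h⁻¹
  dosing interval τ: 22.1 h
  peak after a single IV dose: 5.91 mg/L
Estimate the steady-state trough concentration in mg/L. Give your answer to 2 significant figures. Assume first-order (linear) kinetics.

e^(−kτ) = e^(−0.01650 × 22.1) = 0.6944
Accumulation ratio R = 1 / (1 − e^(−kτ)) = 1 / (1 − 0.6944) = 3.272
Steady-state trough = C₀ × R × e^(−kτ) = 5.91 × 3.272 × 0.6944 = 13.43 mg/L

13 mg/L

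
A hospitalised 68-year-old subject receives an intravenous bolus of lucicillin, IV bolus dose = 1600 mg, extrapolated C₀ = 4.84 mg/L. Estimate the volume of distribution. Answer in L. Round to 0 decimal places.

Vd = Dose / C₀ = 1600 / 4.84 = 330.6 L

331 L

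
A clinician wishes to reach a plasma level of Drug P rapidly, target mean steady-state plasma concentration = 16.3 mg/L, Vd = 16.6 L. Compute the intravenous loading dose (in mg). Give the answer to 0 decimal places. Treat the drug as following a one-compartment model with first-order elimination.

271 mg

LD = Css × Vd = 16.3 × 16.6 = 270.6 mg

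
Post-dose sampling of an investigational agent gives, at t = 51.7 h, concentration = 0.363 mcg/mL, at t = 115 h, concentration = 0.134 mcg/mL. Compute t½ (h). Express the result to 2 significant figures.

k = ln(C₁/C₂) / (t₂ − t₁) = ln(0.363/0.134) / (115 − 51.7)
  = 0.9966 / 63.30 = 0.01574 h⁻¹
t½ = ln2 / k = 0.693147 / 0.01574 = 44.04 h

44 h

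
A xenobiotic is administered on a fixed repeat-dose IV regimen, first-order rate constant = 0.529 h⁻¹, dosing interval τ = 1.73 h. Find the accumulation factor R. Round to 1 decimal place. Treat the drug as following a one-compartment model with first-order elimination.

1.7

e^(−kτ) = e^(−0.5290 × 1.73) = 0.4004
Accumulation ratio R = 1 / (1 − e^(−kτ)) = 1 / (1 − 0.4004) = 1.668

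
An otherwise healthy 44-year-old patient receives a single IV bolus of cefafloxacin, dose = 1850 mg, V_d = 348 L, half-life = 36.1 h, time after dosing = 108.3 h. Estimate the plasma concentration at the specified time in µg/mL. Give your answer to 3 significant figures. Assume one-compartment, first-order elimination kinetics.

0.665 µg/mL

C₀ = Dose / Vd = 1850 / 348 = 5.316 mg/L
k = ln2 / t½ = 0.693147 / 36.1 = 0.01920 h⁻¹
t / t½ = 108.3 / 36.1 = 3 half-lives
C = C₀ × (1/2)^3 = 5.316 × 0.1250 = 0.6645 mg/L
(0.6645 mg/L = 0.6645 µg/mL)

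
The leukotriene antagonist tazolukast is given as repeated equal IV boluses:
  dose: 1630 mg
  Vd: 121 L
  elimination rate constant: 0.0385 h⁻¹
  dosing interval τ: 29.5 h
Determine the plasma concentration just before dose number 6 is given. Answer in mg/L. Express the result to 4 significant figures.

C₀ per dose = Dose / Vd = 1630 / 121 = 13.47 mg/L
Fraction remaining after one interval: r = e^(−kτ) = e^(−0.03850 × 29.5) = 0.3212
Before dose 6, 5 doses have been given (aged 1τ, 2τ, 3τ, 4τ, 5τ).
C_trough = C₀ × (r + r² + … + r^5) = C₀ × r(1−r^5)/(1−r)
        = 13.47 × 0.3212 × (1 − 0.003419) / (1 − 0.3212) = 6.352 mg/L

6.352 mg/L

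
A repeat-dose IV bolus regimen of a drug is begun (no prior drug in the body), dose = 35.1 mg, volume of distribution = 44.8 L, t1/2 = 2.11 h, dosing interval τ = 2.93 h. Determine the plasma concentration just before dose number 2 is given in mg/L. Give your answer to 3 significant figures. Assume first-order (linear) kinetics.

C₀ per dose = Dose / Vd = 35.1 / 44.8 = 0.7835 mg/L
k = ln2 / t½ = 0.693147 / 2.11 = 0.3285 h⁻¹
Fraction remaining after one interval: r = e^(−kτ) = e^(−0.3285 × 2.93) = 0.3819
Before dose 2, 1 dose has been given (aged 1τ).
C_trough = C₀ × r = 0.7835 × 0.3819 = 0.2992 mg/L

0.299 mg/L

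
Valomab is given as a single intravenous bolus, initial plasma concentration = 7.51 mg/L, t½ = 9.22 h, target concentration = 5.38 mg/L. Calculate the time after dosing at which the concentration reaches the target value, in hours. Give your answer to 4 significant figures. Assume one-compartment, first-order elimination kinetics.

4.437 h

k = ln2 / t½ = 0.693147 / 9.22 = 0.07518 h⁻¹
t = ln(C₀ / C) / k = ln(7.510 / 5.38) / 0.07518
  = ln(1.396) / 0.07518 = 0.3336 / 0.07518 = 4.437 h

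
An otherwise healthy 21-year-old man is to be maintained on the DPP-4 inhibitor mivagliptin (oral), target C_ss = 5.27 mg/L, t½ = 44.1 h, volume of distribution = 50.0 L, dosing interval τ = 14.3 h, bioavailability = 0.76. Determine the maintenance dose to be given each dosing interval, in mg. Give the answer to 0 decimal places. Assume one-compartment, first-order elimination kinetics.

78 mg

k = ln2 / t½ = 0.693147 / 44.1 = 0.01572 h⁻¹
CL = k × Vd = 0.01572 × 50.0 = 0.7860 L/h
At steady state, F × (Dose/τ) = Css × CL.
Dose = Css × CL × τ / F = 5.27 × 0.7860 × 14.3 / 0.76 = 77.94 mg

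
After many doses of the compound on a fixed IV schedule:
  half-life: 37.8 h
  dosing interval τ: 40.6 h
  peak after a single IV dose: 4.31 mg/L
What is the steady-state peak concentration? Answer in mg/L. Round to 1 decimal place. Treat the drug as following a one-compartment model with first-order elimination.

k = ln2 / t½ = 0.693147 / 37.8 = 0.01834 h⁻¹
e^(−kτ) = e^(−0.01834 × 40.6) = 0.4749
Accumulation ratio R = 1 / (1 − e^(−kτ)) = 1 / (1 − 0.4749) = 1.904
Steady-state peak = C₀ × R = 4.31 × 1.904 = 8.206 mg/L

8.2 mg/L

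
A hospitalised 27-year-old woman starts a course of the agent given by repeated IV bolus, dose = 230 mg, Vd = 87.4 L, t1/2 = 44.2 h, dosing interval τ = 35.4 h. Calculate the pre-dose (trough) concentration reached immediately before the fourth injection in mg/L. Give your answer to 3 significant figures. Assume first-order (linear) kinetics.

2.88 mg/L

C₀ per dose = Dose / Vd = 230 / 87.4 = 2.632 mg/L
k = ln2 / t½ = 0.693147 / 44.2 = 0.01568 h⁻¹
Fraction remaining after one interval: r = e^(−kτ) = e^(−0.01568 × 35.4) = 0.5740
Before dose 4, 3 doses have been given (aged 1τ, 2τ, 3τ).
C_trough = C₀ × (r + r² + … + r^3) = C₀ × r(1−r^3)/(1−r)
        = 2.632 × 0.5740 × (1 − 0.1891) / (1 − 0.5740) = 2.876 mg/L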